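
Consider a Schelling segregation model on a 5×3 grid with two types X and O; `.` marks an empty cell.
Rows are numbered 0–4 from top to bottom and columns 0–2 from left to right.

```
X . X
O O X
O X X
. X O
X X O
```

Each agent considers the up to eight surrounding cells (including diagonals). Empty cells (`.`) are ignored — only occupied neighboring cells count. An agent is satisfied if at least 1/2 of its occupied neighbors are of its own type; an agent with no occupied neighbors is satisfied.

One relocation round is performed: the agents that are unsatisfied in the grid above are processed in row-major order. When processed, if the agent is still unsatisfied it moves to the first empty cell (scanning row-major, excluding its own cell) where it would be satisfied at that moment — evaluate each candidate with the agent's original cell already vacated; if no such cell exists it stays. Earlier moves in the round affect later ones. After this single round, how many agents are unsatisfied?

3

Initially unsatisfied (in order): (0,0), (1,1), (2,1), (3,2), (4,2).
  (0,0) → (0,1).
  (1,1) → (0,0).
  (2,1): now satisfied by earlier moves; stays.
  (3,2): no empty cell satisfies it; stays.
  (4,2): no empty cell satisfies it; stays.
Resulting grid:
O X X
O . X
O X X
. X O
X X O
Unsatisfied now: (2,0), (3,2), (4,2).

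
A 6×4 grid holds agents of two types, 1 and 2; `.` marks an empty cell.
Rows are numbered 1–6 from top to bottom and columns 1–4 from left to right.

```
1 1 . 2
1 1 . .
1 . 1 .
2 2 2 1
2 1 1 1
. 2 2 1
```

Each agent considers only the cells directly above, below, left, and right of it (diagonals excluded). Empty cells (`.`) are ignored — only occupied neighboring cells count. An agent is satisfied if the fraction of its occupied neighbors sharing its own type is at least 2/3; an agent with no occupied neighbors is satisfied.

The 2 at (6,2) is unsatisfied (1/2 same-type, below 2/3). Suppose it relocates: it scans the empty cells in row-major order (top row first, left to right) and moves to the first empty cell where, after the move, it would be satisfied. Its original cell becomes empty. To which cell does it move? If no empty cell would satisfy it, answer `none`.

Vacating (6,2). Empty cells in order:
  (1,3): 1/2 same-type → still unsatisfied.
  (2,3): 0/2 same-type → still unsatisfied.
  (2,4): 1/1 same-type → satisfied — stop here.

(2,4)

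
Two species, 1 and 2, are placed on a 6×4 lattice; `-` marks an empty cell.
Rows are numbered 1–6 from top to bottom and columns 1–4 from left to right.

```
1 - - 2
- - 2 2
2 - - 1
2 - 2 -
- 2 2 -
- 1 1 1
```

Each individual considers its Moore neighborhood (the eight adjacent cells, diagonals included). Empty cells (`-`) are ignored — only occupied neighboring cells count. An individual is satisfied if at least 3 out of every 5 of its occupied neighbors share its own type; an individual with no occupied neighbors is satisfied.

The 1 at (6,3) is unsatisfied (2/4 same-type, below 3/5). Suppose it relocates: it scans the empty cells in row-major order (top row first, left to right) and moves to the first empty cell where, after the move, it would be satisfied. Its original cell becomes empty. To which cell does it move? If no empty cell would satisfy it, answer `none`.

none

Vacating (6,3). Empty cells in order:
  (1,2): 1/2 same-type → still unsatisfied.
  (1,3): 0/3 same-type → still unsatisfied.
  (2,1): 1/2 same-type → still unsatisfied.
  (2,2): 1/3 same-type → still unsatisfied.
  (3,2): 0/4 same-type → still unsatisfied.
  (3,3): 1/4 same-type → still unsatisfied.
  (4,2): 0/5 same-type → still unsatisfied.
  (4,4): 1/3 same-type → still unsatisfied.
  (5,1): 1/3 same-type → still unsatisfied.
  (5,4): 1/3 same-type → still unsatisfied.
  (6,1): 1/2 same-type → still unsatisfied.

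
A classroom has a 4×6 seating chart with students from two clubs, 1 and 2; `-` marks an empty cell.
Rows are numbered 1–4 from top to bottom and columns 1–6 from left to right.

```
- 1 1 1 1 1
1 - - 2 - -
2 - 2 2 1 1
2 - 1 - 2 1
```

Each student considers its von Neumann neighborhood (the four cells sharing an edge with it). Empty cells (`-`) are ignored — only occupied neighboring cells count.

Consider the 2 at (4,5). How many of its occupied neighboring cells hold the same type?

0

Occupied neighbors of (4,5): (3,5)=1, (4,6)=1.
Same type (2): 0 of 2.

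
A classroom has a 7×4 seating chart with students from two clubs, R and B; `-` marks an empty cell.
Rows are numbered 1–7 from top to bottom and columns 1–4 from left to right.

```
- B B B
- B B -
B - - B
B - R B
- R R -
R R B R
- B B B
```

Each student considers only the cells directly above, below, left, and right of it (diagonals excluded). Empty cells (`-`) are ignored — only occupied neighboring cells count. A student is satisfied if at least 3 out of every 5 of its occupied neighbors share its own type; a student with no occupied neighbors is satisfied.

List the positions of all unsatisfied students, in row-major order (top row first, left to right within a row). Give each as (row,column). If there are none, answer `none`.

Row 1: (1,2)B 2/2 satisfied · (1,3)B 3/3 satisfied · (1,4)B 1/1 satisfied
Row 2: (2,2)B 2/2 satisfied · (2,3)B 2/2 satisfied
Row 3: (3,1)B 1/1 satisfied · (3,4)B 1/1 satisfied
Row 4: (4,1)B 1/1 satisfied · (4,3)R 1/2 not · (4,4)B 1/2 not
Row 5: (5,2)R 2/2 satisfied · (5,3)R 2/3 satisfied
Row 6: (6,1)R 1/1 satisfied · (6,2)R 2/4 not · (6,3)B 1/4 not · (6,4)R 0/2 not
Row 7: (7,2)B 1/2 not · (7,3)B 3/3 satisfied · (7,4)B 1/2 not

(4,3), (4,4), (6,2), (6,3), (6,4), (7,2), (7,4)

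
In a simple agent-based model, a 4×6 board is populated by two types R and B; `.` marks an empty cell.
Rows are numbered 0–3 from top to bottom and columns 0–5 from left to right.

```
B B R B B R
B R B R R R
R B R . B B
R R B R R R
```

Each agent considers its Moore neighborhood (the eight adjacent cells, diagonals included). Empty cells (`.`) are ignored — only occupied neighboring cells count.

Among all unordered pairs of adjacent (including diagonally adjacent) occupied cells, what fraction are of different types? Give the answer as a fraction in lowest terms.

17/30

Scan each occupied cell's neighbors to the right and below (and the two forward diagonals) so each pair is counted once.
From row 0: 11 unlike of 21 pairs (running 11/21).
From row 1: 11 unlike of 18 pairs (running 22/39).
From row 2: 10 unlike of 16 pairs (running 32/55).
From row 3: 2 unlike of 5 pairs (running 34/60).
Total adjacent occupied pairs: 60; unlike-type pairs: 34.
34/60 reduces to 17/30.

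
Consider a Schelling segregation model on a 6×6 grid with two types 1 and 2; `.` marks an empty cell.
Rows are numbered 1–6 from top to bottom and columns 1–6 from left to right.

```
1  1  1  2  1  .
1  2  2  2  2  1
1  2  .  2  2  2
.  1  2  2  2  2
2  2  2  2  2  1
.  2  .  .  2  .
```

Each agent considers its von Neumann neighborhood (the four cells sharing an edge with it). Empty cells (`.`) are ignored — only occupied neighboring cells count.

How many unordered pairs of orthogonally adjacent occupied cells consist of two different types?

14

Scan each occupied cell's neighbors to the right and below so each pair is counted once.
Row 1: 1(1,1)–1(1,2)= 1(1,1)–1(2,1)= 1(1,2)–1(1,3)= 1(1,2)–2(2,2)≠ 1(1,3)–2(1,4)≠ 1(1,3)–2(2,3)≠ 2(1,4)–1(1,5)≠ 2(1,4)–2(2,4)= 1(1,5)–2(2,5)≠  → 5/9 unlike.
Row 2: 1(2,1)–2(2,2)≠ 1(2,1)–1(3,1)= 2(2,2)–2(2,3)= 2(2,2)–2(3,2)= 2(2,3)–2(2,4)= 2(2,4)–2(2,5)= 2(2,4)–2(3,4)= 2(2,5)–1(2,6)≠ 2(2,5)–2(3,5)= 1(2,6)–2(3,6)≠  → 3/10 unlike.
Row 3: 1(3,1)–2(3,2)≠ 2(3,2)–1(4,2)≠ 2(3,4)–2(3,5)= 2(3,4)–2(4,4)= 2(3,5)–2(3,6)= 2(3,5)–2(4,5)= 2(3,6)–2(4,6)=  → 2/7 unlike.
Row 4: 1(4,2)–2(4,3)≠ 1(4,2)–2(5,2)≠ 2(4,3)–2(4,4)= 2(4,3)–2(5,3)= 2(4,4)–2(4,5)= 2(4,4)–2(5,4)= 2(4,5)–2(4,6)= 2(4,5)–2(5,5)= 2(4,6)–1(5,6)≠  → 3/9 unlike.
Row 5: 2(5,1)–2(5,2)= 2(5,2)–2(5,3)= 2(5,2)–2(6,2)= 2(5,3)–2(5,4)= 2(5,4)–2(5,5)= 2(5,5)–1(5,6)≠ 2(5,5)–2(6,5)=  → 1/7 unlike.
Total adjacent occupied pairs: 42; unlike-type pairs: 14.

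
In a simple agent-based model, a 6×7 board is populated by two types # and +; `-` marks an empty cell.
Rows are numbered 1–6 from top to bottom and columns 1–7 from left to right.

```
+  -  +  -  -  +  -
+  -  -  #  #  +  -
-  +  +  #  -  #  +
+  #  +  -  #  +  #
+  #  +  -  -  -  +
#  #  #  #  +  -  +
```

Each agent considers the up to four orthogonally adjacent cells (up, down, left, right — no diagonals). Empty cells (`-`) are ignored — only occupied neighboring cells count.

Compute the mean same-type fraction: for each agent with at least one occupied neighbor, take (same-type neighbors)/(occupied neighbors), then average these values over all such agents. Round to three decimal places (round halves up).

0.491

Row 1: (1,1)+ 1/1 · (1,3)+ — no occupied neighbors · (1,6)+ 1/1
Row 2: (2,1)+ 1/1 · (2,4)# 2/2 · (2,5)# 1/2 · (2,6)+ 1/3
Row 3: (3,2)+ 1/2 · (3,3)+ 2/3 · (3,4)# 1/2 · (3,6)# 0/3 · (3,7)+ 0/2
Row 4: (4,1)+ 1/2 · (4,2)# 1/4 · (4,3)+ 2/3 · (4,5)# 0/1 · (4,6)+ 0/3 · (4,7)# 0/3
Row 5: (5,1)+ 1/3 · (5,2)# 2/4 · (5,3)+ 1/3 · (5,7)+ 1/2
Row 6: (6,1)# 1/2 · (6,2)# 3/3 · (6,3)# 2/3 · (6,4)# 1/2 · (6,5)+ 0/1 · (6,7)+ 1/1
Sum over 27 agents: 1/1 + 1/1 + 1/1 + 2/2 + 1/2 + 1/3 + 1/2 + 2/3 + 1/2 + 0/3 + 0/2 + 1/2 + 1/4 + 2/3 + 0/1 + 0/3 + 0/3 + 1/3 + 2/4 + 1/3 + 1/2 + 1/2 + 3/3 + 2/3 + 1/2 + 0/1 + 1/1 = 53/4; mean = 53/4 ÷ 27 = 53/108 = 0.490740… → 0.491.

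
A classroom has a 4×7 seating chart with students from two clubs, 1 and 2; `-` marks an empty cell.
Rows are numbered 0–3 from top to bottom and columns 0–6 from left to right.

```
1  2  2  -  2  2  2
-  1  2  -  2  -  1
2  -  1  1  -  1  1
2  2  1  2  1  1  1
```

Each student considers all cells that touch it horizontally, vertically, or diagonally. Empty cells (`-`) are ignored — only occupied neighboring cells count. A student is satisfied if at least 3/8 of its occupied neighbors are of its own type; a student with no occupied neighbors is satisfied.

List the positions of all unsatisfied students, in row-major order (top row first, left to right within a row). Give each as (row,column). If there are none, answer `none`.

(0,0)1 1/2 ✓
(0,1)2 2/4 ✓
(0,2)2 2/3 ✓
(0,4)2 2/2 ✓
(0,5)2 3/4 ✓
(0,6)2 1/2 ✓
(1,1)1 2/6 ✗
(1,2)2 2/5 ✓
(1,4)2 2/4 ✓
(1,6)1 2/4 ✓
(2,0)2 2/3 ✓
(2,2)1 3/6 ✓
(2,3)1 3/6 ✓
(2,5)1 5/6 ✓
(2,6)1 4/4 ✓
(3,0)2 2/2 ✓
(3,1)2 2/4 ✓
(3,2)1 2/4 ✓
(3,3)2 0/4 ✗
(3,4)1 3/4 ✓
(3,5)1 4/4 ✓
(3,6)1 3/3 ✓

(1,1), (3,3)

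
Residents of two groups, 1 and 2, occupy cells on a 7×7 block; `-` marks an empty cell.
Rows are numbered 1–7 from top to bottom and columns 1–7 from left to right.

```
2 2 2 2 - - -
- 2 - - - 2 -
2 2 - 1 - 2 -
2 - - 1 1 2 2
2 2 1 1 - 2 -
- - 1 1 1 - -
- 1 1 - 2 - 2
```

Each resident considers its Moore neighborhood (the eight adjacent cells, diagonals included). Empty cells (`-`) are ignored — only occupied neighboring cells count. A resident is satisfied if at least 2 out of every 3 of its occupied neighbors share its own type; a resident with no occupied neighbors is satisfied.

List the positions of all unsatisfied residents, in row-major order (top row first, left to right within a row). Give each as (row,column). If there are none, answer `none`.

(1,1)2 2/2 ok
(1,2)2 3/3 ok
(1,3)2 3/3 ok
(1,4)2 1/1 ok
(2,2)2 5/5 ok
(2,6)2 1/1 ok
(3,1)2 3/3 ok
(3,2)2 3/3 ok
(3,4)1 2/2 ok
(3,6)2 3/4 ok
(4,1)2 4/4 ok
(4,4)1 4/4 ok
(4,5)1 3/6 unhappy
(4,6)2 3/4 ok
(4,7)2 3/3 ok
(5,1)2 2/2 ok
(5,2)2 2/4 unhappy
(5,3)1 4/5 ok
(5,4)1 6/6 ok
(5,6)2 2/4 unhappy
(6,3)1 5/6 ok
(6,4)1 5/6 ok
(6,5)1 2/4 unhappy
(7,2)1 2/2 ok
(7,3)1 3/3 ok
(7,5)2 0/2 unhappy
(7,7)2 0/0 ok

(4,5), (5,2), (5,6), (6,5), (7,5)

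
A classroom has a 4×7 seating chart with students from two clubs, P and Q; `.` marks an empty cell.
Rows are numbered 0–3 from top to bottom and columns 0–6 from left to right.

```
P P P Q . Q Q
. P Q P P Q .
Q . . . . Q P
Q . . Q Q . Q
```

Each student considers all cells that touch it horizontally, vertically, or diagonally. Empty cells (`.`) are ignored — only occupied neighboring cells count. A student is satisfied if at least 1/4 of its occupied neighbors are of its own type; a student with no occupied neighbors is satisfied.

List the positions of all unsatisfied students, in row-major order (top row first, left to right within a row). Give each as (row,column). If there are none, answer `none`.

(1,2), (1,4), (2,6)

Row 0: (0,0)P 2/2 satisfied · (0,1)P 3/4 satisfied · (0,2)P 3/5 satisfied · (0,3)Q 1/4 satisfied · (0,5)Q 2/3 satisfied · (0,6)Q 2/2 satisfied
Row 1: (1,1)P 3/5 satisfied · (1,2)Q 1/5 not · (1,3)P 2/4 satisfied · (1,4)P 1/5 not · (1,5)Q 3/5 satisfied
Row 2: (2,0)Q 1/2 satisfied · (2,5)Q 3/5 satisfied · (2,6)P 0/3 not
Row 3: (3,0)Q 1/1 satisfied · (3,3)Q 1/1 satisfied · (3,4)Q 2/2 satisfied · (3,6)Q 1/2 satisfied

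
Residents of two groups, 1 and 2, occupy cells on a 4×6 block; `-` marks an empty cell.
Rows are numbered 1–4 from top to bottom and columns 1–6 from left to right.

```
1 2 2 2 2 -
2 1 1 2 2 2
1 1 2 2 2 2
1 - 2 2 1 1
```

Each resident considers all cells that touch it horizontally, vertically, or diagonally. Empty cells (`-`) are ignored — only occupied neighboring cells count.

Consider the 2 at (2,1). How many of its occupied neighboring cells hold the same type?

Occupied neighbors of (2,1): (1,1)=1, (1,2)=2, (2,2)=1, (3,1)=1, (3,2)=1.
Same type (2): 1 of 5.

1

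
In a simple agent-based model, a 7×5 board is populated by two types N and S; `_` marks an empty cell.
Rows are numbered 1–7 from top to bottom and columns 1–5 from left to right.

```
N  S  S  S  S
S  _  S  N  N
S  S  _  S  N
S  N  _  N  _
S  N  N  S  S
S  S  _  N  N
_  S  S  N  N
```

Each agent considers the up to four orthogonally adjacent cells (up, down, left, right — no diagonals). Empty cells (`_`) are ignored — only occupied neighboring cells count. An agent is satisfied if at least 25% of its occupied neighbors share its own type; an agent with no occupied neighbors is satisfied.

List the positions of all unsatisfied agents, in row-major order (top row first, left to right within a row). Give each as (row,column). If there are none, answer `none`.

(1,1), (3,4), (4,4)

(1,1)N 0/2 unhappy
(1,2)S 1/2 ok
(1,3)S 3/3 ok
(1,4)S 2/3 ok
(1,5)S 1/2 ok
(2,1)S 1/2 ok
(2,3)S 1/2 ok
(2,4)N 1/4 ok
(2,5)N 2/3 ok
(3,1)S 3/3 ok
(3,2)S 1/2 ok
(3,4)S 0/3 unhappy
(3,5)N 1/2 ok
(4,1)S 2/3 ok
(4,2)N 1/3 ok
(4,4)N 0/2 unhappy
(5,1)S 2/3 ok
(5,2)N 2/4 ok
(5,3)N 1/2 ok
(5,4)S 1/4 ok
(5,5)S 1/2 ok
(6,1)S 2/2 ok
(6,2)S 2/3 ok
(6,4)N 2/3 ok
(6,5)N 2/3 ok
(7,2)S 2/2 ok
(7,3)S 1/2 ok
(7,4)N 2/3 ok
(7,5)N 2/2 ok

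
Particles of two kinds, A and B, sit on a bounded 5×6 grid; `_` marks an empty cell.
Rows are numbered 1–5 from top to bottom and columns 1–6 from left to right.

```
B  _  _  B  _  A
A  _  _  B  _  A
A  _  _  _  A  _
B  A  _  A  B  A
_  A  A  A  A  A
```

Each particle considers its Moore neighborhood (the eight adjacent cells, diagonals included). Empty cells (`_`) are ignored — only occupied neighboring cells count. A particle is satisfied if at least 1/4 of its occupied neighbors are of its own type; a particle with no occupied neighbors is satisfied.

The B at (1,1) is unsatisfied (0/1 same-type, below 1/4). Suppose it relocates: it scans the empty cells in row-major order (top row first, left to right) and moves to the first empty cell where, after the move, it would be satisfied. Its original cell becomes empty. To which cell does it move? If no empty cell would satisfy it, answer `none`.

(1,3)

Vacating (1,1). Empty cells in order:
  (1,2): 0/1 same-type → still unsatisfied.
  (1,3): 2/2 same-type → satisfied — stop here.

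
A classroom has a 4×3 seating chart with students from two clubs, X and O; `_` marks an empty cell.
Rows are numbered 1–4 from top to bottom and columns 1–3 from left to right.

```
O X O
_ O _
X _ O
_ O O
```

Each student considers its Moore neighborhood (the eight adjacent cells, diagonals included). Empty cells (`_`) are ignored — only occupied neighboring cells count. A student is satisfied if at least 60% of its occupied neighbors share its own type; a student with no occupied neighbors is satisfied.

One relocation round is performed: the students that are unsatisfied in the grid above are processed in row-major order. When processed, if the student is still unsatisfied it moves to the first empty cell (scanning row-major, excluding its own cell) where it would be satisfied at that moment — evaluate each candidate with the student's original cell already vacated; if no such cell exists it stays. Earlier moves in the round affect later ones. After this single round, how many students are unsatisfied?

2

Initially unsatisfied (in order): (1,1), (1,2), (1,3), (3,1).
  (1,1) → (2,3).
  (1,2): no empty cell satisfies it; stays.
  (1,3): now satisfied by earlier moves; stays.
  (3,1): no empty cell satisfies it; stays.
Resulting grid:
_ X O
_ O O
X _ O
_ O O
Unsatisfied now: (1,2), (3,1).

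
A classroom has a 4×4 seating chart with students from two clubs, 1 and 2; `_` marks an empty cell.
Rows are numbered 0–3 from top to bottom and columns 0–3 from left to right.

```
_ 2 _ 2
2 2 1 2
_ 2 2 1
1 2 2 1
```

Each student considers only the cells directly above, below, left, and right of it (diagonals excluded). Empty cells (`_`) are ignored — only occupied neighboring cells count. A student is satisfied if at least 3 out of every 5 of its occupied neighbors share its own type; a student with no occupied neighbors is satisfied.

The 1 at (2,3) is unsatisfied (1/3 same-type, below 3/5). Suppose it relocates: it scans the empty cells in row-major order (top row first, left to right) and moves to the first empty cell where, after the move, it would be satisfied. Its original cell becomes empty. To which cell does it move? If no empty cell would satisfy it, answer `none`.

Vacating (2,3). Empty cells in order:
  (0,0): 0/2 same-type → still unsatisfied.
  (0,2): 1/3 same-type → still unsatisfied.
  (2,0): 1/3 same-type → still unsatisfied.

none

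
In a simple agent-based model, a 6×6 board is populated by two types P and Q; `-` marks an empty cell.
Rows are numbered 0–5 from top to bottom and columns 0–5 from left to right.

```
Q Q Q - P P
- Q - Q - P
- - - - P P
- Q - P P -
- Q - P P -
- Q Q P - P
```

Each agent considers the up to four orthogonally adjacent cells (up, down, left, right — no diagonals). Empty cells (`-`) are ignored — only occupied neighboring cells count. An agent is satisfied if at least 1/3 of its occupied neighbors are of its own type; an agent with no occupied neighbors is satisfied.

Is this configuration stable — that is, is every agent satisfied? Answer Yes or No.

(0,0)Q 1/1 ok
(0,1)Q 3/3 ok
(0,2)Q 1/1 ok
(0,4)P 1/1 ok
(0,5)P 2/2 ok
(1,1)Q 1/1 ok
(1,3)Q 0/0 ok
(1,5)P 2/2 ok
(2,4)P 2/2 ok
(2,5)P 2/2 ok
(3,1)Q 1/1 ok
(3,3)P 2/2 ok
(3,4)P 3/3 ok
(4,1)Q 2/2 ok
(4,3)P 3/3 ok
(4,4)P 2/2 ok
(5,1)Q 2/2 ok
(5,2)Q 1/2 ok
(5,3)P 1/2 ok
(5,5)P 0/0 ok
All meet the threshold, so the configuration is stable.

Yes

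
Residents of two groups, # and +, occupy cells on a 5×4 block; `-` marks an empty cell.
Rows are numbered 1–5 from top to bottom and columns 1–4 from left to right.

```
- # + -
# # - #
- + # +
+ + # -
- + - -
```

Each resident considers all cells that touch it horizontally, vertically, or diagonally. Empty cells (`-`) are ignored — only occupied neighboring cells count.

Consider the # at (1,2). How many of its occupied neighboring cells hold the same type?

Occupied neighbors of (1,2): (1,3)=+, (2,1)=#, (2,2)=#.
Same type (#): 2 of 3.

2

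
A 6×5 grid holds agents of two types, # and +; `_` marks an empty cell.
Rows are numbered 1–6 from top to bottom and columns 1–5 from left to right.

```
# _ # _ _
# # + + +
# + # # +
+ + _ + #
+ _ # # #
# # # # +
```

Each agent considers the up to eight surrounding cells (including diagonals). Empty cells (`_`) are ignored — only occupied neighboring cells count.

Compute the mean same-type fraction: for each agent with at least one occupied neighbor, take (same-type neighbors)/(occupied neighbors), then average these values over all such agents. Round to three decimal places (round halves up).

0.553

Row 1: (1,1)# 2/2 · (1,3)# 1/3
Row 2: (2,1)# 3/4 · (2,2)# 5/7 · (2,3)+ 2/6 · (2,4)+ 3/6 · (2,5)+ 2/3
Row 3: (3,1)# 2/5 · (3,2)+ 3/7 · (3,3)# 2/7 · (3,4)# 2/7 · (3,5)+ 3/5
Row 4: (4,1)+ 3/4 · (4,2)+ 3/6 · (4,4)+ 1/7 · (4,5)# 3/5
Row 5: (5,1)+ 2/4 · (5,3)# 4/6 · (5,4)# 5/7 · (5,5)# 3/5
Row 6: (6,1)# 1/2 · (6,2)# 3/4 · (6,3)# 4/4 · (6,4)# 4/5 · (6,5)+ 0/3
Sum over 25 agents: 2/2 + 1/3 + 3/4 + 5/7 + 2/6 + 3/6 + 2/3 + 2/5 + 3/7 + 2/7 + 2/7 + 3/5 + 3/4 + 3/6 + 1/7 + 3/5 + 2/4 + 4/6 + 5/7 + 3/5 + 1/2 + 3/4 + 4/4 + 4/5 + 0/3 = 387/28; mean = 387/28 ÷ 25 = 387/700 = 0.552857… → 0.553.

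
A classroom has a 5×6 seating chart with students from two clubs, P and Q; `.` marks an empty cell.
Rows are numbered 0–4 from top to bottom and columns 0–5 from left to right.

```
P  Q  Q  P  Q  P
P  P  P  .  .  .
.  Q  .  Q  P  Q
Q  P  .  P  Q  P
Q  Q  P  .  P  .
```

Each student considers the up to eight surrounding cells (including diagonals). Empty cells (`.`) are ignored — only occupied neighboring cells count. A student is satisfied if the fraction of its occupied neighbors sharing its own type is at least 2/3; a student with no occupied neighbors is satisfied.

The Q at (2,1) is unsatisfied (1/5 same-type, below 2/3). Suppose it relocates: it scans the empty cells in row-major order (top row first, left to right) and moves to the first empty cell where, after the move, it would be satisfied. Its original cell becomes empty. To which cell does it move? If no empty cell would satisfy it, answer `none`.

Vacating (2,1). Empty cells in order:
  (1,3): 3/6 same-type → still unsatisfied.
  (1,4): 3/6 same-type → still unsatisfied.
  (1,5): 2/4 same-type → still unsatisfied.
  (2,0): 1/4 same-type → still unsatisfied.
  (2,2): 1/5 same-type → still unsatisfied.
  (3,2): 2/5 same-type → still unsatisfied.
  (4,3): 1/4 same-type → still unsatisfied.
  (4,5): 1/3 same-type → still unsatisfied.

none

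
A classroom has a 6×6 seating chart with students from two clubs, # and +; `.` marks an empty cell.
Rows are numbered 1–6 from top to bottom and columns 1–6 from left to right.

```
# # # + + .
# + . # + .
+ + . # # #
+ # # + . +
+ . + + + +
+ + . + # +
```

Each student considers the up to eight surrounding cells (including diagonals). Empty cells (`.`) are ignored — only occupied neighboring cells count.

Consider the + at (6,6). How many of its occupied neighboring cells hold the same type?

Occupied neighbors of (6,6): (5,5)=+, (5,6)=+, (6,5)=#.
Same type (+): 2 of 3.

2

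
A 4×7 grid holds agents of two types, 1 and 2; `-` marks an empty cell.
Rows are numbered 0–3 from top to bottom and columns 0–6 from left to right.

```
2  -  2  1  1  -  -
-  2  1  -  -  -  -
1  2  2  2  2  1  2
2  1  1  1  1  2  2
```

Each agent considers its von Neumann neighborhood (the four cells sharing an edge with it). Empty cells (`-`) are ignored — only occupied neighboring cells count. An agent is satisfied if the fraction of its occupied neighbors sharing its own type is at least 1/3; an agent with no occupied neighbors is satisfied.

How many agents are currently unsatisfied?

(0,0)2 0/0 ✓
(0,2)2 0/2 ✗
(0,3)1 1/2 ✓
(0,4)1 1/1 ✓
(1,1)2 1/2 ✓
(1,2)1 0/3 ✗
(2,0)1 0/2 ✗
(2,1)2 2/4 ✓
(2,2)2 2/4 ✓
(2,3)2 2/3 ✓
(2,4)2 1/3 ✓
(2,5)1 0/3 ✗
(2,6)2 1/2 ✓
(3,0)2 0/2 ✗
(3,1)1 1/3 ✓
(3,2)1 2/3 ✓
(3,3)1 2/3 ✓
(3,4)1 1/3 ✓
(3,5)2 1/3 ✓
(3,6)2 2/2 ✓
Unsatisfied: (0,2), (1,2), (2,0), (2,5), (3,0) — 5 in total.

5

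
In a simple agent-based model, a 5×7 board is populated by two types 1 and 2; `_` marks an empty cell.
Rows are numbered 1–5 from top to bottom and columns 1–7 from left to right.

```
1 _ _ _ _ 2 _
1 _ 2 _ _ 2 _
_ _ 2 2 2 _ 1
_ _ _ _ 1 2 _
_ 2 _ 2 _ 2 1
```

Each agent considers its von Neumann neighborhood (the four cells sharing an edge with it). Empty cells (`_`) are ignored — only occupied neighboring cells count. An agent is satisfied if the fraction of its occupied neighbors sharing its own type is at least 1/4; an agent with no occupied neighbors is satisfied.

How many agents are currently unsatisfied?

(1,1)1 1/1 satisfied
(1,6)2 1/1 satisfied
(2,1)1 1/1 satisfied
(2,3)2 1/1 satisfied
(2,6)2 1/1 satisfied
(3,3)2 2/2 satisfied
(3,4)2 2/2 satisfied
(3,5)2 1/2 satisfied
(3,7)1 0/0 satisfied
(4,5)1 0/2 not
(4,6)2 1/2 satisfied
(5,2)2 0/0 satisfied
(5,4)2 0/0 satisfied
(5,6)2 1/2 satisfied
(5,7)1 0/1 not
Unsatisfied: (4,5), (5,7) — 2 in total.

2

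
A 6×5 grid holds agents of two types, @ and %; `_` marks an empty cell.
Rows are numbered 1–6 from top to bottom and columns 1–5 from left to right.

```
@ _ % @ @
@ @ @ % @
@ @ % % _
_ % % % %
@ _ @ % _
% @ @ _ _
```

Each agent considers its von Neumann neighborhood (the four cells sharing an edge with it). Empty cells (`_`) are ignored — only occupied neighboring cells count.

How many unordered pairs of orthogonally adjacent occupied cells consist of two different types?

12

Scan each occupied cell's neighbors to the right and below so each pair is counted once.
From row 1: 3 unlike of 6 pairs (running 3/6).
From row 2: 3 unlike of 8 pairs (running 6/14).
From row 3: 2 unlike of 6 pairs (running 8/20).
From row 4: 1 unlike of 5 pairs (running 9/25).
From row 5: 2 unlike of 3 pairs (running 11/28).
From row 6: 1 unlike of 2 pairs (running 12/30).
Total adjacent occupied pairs: 30; unlike-type pairs: 12.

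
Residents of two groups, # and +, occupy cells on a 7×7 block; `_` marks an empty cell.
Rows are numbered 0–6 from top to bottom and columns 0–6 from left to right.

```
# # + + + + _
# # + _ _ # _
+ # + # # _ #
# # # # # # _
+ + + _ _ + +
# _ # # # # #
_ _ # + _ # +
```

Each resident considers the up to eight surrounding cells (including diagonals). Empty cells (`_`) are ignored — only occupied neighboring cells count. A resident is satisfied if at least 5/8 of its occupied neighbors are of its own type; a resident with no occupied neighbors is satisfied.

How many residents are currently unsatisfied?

25

Row 0: (0,0)# 3/3 ok · (0,1)# 3/5 unhappy · (0,2)+ 2/4 unhappy · (0,3)+ 3/3 ok · (0,4)+ 2/3 ok · (0,5)+ 1/2 unhappy
Row 1: (1,0)# 4/5 ok · (1,1)# 4/8 unhappy · (1,2)+ 3/7 unhappy · (1,5)# 2/4 unhappy
Row 2: (2,0)+ 0/5 unhappy · (2,1)# 5/8 ok · (2,2)+ 1/7 unhappy · (2,3)# 4/6 ok · (2,4)# 5/5 ok · (2,6)# 2/2 ok
Row 3: (3,0)# 2/5 unhappy · (3,1)# 3/8 unhappy · (3,2)# 4/7 unhappy · (3,3)# 4/6 ok · (3,4)# 4/5 ok · (3,5)# 3/5 unhappy
Row 4: (4,0)+ 1/4 unhappy · (4,1)+ 2/7 unhappy · (4,2)+ 1/6 unhappy · (4,5)+ 1/6 unhappy · (4,6)+ 1/4 unhappy
Row 5: (5,0)# 0/2 unhappy · (5,2)# 2/5 unhappy · (5,3)# 3/5 unhappy · (5,4)# 3/5 unhappy · (5,5)# 3/6 unhappy · (5,6)# 2/5 unhappy
Row 6: (6,2)# 2/3 ok · (6,3)+ 0/4 unhappy · (6,5)# 3/4 ok · (6,6)+ 0/3 unhappy
Unsatisfied: (0,1), (0,2), (0,5), (1,1), (1,2), (1,5), (2,0), (2,2), (3,0), (3,1), (3,2), (3,5), (4,0), (4,1), (4,2), (4,5), (4,6), (5,0), (5,2), (5,3), (5,4), (5,5), (5,6), (6,3), (6,6) — 25 in total.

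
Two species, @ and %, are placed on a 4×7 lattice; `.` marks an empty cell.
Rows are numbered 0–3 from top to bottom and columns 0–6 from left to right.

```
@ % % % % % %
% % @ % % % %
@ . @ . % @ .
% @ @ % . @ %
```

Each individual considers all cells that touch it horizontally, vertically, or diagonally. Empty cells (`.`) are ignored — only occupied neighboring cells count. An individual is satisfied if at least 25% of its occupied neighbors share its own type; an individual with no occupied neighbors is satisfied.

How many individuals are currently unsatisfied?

5

(0,0)@ 0/3 not
(0,1)% 3/5 satisfied
(0,2)% 4/5 satisfied
(0,3)% 4/5 satisfied
(0,4)% 5/5 satisfied
(0,5)% 5/5 satisfied
(0,6)% 3/3 satisfied
(1,0)% 2/4 satisfied
(1,1)% 3/7 satisfied
(1,2)@ 1/6 not
(1,3)% 5/7 satisfied
(1,4)% 6/7 satisfied
(1,5)% 6/7 satisfied
(1,6)% 3/4 satisfied
(2,0)@ 1/4 satisfied
(2,2)@ 3/6 satisfied
(2,4)% 4/6 satisfied
(2,5)@ 1/6 not
(3,0)% 0/2 not
(3,1)@ 3/4 satisfied
(3,2)@ 2/3 satisfied
(3,3)% 1/3 satisfied
(3,5)@ 1/3 satisfied
(3,6)% 0/2 not
Unsatisfied: (0,0), (1,2), (2,5), (3,0), (3,6) — 5 in total.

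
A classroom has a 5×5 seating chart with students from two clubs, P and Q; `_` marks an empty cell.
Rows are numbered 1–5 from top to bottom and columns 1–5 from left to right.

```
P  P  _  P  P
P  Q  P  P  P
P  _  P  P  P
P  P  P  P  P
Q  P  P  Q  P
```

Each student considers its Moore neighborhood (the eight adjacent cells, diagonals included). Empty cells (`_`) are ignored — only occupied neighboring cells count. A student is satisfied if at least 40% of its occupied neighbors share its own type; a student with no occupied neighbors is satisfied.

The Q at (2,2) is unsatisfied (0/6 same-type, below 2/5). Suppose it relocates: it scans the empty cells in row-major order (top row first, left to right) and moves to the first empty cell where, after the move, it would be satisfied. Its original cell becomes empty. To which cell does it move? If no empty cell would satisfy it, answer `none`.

none

Vacating (2,2). Empty cells in order:
  (1,3): 0/4 same-type → still unsatisfied.
  (3,2): 0/7 same-type → still unsatisfied.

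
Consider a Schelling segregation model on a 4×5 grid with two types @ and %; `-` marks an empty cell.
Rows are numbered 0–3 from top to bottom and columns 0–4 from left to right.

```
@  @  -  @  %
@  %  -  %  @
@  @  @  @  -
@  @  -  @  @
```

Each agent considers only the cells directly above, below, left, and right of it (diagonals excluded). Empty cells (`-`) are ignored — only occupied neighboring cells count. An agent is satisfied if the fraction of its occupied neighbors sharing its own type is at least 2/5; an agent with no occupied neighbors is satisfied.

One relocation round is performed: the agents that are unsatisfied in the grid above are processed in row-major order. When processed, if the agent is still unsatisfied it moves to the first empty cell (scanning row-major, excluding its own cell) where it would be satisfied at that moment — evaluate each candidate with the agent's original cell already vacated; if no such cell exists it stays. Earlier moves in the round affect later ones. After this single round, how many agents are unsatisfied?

Initially unsatisfied (in order): (0,3), (0,4), (1,1), (1,3), (1,4).
  (0,3) → (0,2).
  (0,4) → (0,3).
  (1,1) → (0,4).
  (1,3): no empty cell satisfies it; stays.
  (1,4) → (1,1).
Resulting grid:
@ @ @ % %
@ @ - % -
@ @ @ @ -
@ @ - @ @
All satisfied now.

0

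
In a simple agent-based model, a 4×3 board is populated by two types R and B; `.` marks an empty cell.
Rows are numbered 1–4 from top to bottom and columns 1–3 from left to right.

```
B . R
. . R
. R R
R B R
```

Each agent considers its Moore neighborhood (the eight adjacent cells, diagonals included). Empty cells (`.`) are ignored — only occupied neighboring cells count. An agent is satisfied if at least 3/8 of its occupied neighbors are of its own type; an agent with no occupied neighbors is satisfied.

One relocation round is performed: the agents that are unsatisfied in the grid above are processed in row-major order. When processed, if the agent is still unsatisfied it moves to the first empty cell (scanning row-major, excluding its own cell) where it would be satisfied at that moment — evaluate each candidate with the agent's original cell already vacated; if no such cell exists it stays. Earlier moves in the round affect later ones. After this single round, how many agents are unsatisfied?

0

Initially unsatisfied (in order): (4,2).
  (4,2) → (2,1).
Resulting grid:
B . R
B . R
. R R
R . R
All satisfied now.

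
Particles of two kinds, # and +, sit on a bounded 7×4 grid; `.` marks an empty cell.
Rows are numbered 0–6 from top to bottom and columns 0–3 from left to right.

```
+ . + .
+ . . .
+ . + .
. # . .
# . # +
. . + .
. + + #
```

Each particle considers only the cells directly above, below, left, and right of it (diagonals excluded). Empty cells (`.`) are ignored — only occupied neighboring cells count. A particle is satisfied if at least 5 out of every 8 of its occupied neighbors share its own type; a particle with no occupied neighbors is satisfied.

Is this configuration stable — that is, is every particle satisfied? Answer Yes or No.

(0,0)+ 1/1 ok
(0,2)+ 0/0 ok
(1,0)+ 2/2 ok
(2,0)+ 1/1 ok
(2,2)+ 0/0 ok
(3,1)# 0/0 ok
(4,0)# 0/0 ok
(4,2)# 0/2 unhappy
(4,3)+ 0/1 unhappy
(5,2)+ 1/2 unhappy
(6,1)+ 1/1 ok
(6,2)+ 2/3 ok
(6,3)# 0/1 unhappy
For instance (4,2) has only 0/2 same-type neighbors, below 5/8.

No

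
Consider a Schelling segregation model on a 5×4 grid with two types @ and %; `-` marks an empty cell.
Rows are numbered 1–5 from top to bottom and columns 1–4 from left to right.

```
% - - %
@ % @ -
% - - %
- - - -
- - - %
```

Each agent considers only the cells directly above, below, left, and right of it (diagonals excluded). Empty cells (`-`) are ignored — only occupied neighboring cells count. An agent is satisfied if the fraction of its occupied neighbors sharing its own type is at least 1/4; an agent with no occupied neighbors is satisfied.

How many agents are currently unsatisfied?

5

(1,1)% 0/1 ✗
(1,4)% 0/0 ✓
(2,1)@ 0/3 ✗
(2,2)% 0/2 ✗
(2,3)@ 0/1 ✗
(3,1)% 0/1 ✗
(3,4)% 0/0 ✓
(5,4)% 0/0 ✓
Unsatisfied: (1,1), (2,1), (2,2), (2,3), (3,1) — 5 in total.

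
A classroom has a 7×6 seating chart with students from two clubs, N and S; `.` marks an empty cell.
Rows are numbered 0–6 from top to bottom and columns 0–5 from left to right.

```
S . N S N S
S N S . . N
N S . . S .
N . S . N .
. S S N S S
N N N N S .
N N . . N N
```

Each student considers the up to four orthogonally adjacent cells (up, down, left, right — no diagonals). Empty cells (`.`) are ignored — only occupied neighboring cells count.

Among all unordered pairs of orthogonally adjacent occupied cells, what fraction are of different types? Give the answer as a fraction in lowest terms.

9/16

Scan each occupied cell's neighbors to the right and below so each pair is counted once.
Row 0: S(0,0)–S(1,0)= N(0,2)–S(0,3)≠ N(0,2)–S(1,2)≠ S(0,3)–N(0,4)≠ N(0,4)–S(0,5)≠ S(0,5)–N(1,5)≠  → 5/6 unlike.
Row 1: S(1,0)–N(1,1)≠ S(1,0)–N(2,0)≠ N(1,1)–S(1,2)≠ N(1,1)–S(2,1)≠  → 4/4 unlike.
Row 2: N(2,0)–S(2,1)≠ N(2,0)–N(3,0)= S(2,4)–N(3,4)≠  → 2/3 unlike.
Row 3: S(3,2)–S(4,2)= N(3,4)–S(4,4)≠  → 1/2 unlike.
Row 4: S(4,1)–S(4,2)= S(4,1)–N(5,1)≠ S(4,2)–N(4,3)≠ S(4,2)–N(5,2)≠ N(4,3)–S(4,4)≠ N(4,3)–N(5,3)= S(4,4)–S(4,5)= S(4,4)–S(5,4)=  → 4/8 unlike.
Row 5: N(5,0)–N(5,1)= N(5,0)–N(6,0)= N(5,1)–N(5,2)= N(5,1)–N(6,1)= N(5,2)–N(5,3)= N(5,3)–S(5,4)≠ S(5,4)–N(6,4)≠  → 2/7 unlike.
Row 6: N(6,0)–N(6,1)= N(6,4)–N(6,5)=  → 0/2 unlike.
Total adjacent occupied pairs: 32; unlike-type pairs: 18.
18/32 reduces to 9/16.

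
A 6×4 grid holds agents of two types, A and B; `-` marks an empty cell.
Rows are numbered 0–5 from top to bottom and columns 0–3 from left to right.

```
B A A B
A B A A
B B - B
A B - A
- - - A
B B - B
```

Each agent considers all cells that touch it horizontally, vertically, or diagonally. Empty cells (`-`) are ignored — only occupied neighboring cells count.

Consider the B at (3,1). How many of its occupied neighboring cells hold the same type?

Occupied neighbors of (3,1): (2,0)=B, (2,1)=B, (3,0)=A.
Same type (B): 2 of 3.

2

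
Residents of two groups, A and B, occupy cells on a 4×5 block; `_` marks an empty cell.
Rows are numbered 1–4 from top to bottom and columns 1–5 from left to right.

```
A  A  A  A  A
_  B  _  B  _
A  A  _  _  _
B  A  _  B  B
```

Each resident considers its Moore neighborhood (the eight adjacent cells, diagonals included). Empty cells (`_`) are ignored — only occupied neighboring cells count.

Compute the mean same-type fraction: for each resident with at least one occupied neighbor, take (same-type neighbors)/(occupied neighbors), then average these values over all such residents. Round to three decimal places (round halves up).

Row 1: (1,1)A 1/2 · (1,2)A 2/3 · (1,3)A 2/4 · (1,4)A 2/3 · (1,5)A 1/2
Row 2: (2,2)B 0/5 · (2,4)B 0/3
Row 3: (3,1)A 2/4 · (3,2)A 2/4
Row 4: (4,1)B 0/3 · (4,2)A 2/3 · (4,4)B 1/1 · (4,5)B 1/1
Sum over 13 residents: 1/2 + 2/3 + 2/4 + 2/3 + 1/2 + 0/5 + 0/3 + 2/4 + 2/4 + 0/3 + 2/3 + 1/1 + 1/1 = 13/2; mean = 13/2 ÷ 13 = 1/2 = 0.5 → 0.500.

0.500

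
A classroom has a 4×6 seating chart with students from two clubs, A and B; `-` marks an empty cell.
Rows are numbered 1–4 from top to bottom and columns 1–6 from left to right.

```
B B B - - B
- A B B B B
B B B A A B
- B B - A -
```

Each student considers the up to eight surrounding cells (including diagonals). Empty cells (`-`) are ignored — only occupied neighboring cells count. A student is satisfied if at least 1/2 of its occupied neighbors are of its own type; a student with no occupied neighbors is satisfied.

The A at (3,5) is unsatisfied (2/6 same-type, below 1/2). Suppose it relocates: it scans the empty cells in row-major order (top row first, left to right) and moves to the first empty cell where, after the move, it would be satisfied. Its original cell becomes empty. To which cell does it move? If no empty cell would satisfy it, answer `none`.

(4,4)

Vacating (3,5). Empty cells in order:
  (1,4): 0/4 same-type → still unsatisfied.
  (1,5): 0/4 same-type → still unsatisfied.
  (2,1): 1/5 same-type → still unsatisfied.
  (4,1): 0/3 same-type → still unsatisfied.
  (4,4): 2/4 same-type → satisfied — stop here.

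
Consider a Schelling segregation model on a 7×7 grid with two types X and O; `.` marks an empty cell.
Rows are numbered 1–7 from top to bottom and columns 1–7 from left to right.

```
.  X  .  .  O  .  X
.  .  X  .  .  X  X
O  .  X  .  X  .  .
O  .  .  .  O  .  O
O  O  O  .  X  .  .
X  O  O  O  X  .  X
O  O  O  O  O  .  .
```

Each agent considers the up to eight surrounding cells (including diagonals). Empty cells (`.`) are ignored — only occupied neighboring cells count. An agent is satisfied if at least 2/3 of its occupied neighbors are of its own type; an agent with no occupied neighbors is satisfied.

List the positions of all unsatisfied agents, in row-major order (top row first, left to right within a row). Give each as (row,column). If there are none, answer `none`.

Row 1: (1,2)X 1/1 ok · (1,5)O 0/1 unhappy · (1,7)X 2/2 ok
Row 2: (2,3)X 2/2 ok · (2,6)X 3/4 ok · (2,7)X 2/2 ok
Row 3: (3,1)O 1/1 ok · (3,3)X 1/1 ok · (3,5)X 1/2 unhappy
Row 4: (4,1)O 3/3 ok · (4,5)O 0/2 unhappy · (4,7)O 0/0 ok
Row 5: (5,1)O 3/4 ok · (5,2)O 5/6 ok · (5,3)O 4/4 ok · (5,5)X 1/3 unhappy
Row 6: (6,1)X 0/5 unhappy · (6,2)O 7/8 ok · (6,3)O 7/7 ok · (6,4)O 5/7 ok · (6,5)X 1/4 unhappy · (6,7)X 0/0 ok
Row 7: (7,1)O 2/3 ok · (7,2)O 4/5 ok · (7,3)O 5/5 ok · (7,4)O 4/5 ok · (7,5)O 2/3 ok

(1,5), (3,5), (4,5), (5,5), (6,1), (6,5)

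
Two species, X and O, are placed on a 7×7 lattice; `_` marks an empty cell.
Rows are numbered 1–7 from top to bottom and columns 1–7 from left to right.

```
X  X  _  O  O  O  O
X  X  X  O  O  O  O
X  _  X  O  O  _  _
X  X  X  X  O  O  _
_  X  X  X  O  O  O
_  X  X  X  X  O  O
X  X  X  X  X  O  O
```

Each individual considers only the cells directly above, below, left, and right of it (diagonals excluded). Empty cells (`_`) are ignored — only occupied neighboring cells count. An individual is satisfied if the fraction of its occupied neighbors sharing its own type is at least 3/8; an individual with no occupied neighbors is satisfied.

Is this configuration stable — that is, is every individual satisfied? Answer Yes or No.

(1,1)X 2/2 ok
(1,2)X 2/2 ok
(1,4)O 2/2 ok
(1,5)O 3/3 ok
(1,6)O 3/3 ok
(1,7)O 2/2 ok
(2,1)X 3/3 ok
(2,2)X 3/3 ok
(2,3)X 2/3 ok
(2,4)O 3/4 ok
(2,5)O 4/4 ok
(2,6)O 3/3 ok
(2,7)O 2/2 ok
(3,1)X 2/2 ok
(3,3)X 2/3 ok
(3,4)O 2/4 ok
(3,5)O 3/3 ok
(4,1)X 2/2 ok
(4,2)X 3/3 ok
(4,3)X 4/4 ok
(4,4)X 2/4 ok
(4,5)O 3/4 ok
(4,6)O 2/2 ok
(5,2)X 3/3 ok
(5,3)X 4/4 ok
(5,4)X 3/4 ok
(5,5)O 2/4 ok
(5,6)O 4/4 ok
(5,7)O 2/2 ok
(6,2)X 3/3 ok
(6,3)X 4/4 ok
(6,4)X 4/4 ok
(6,5)X 2/4 ok
(6,6)O 3/4 ok
(6,7)O 3/3 ok
(7,1)X 1/1 ok
(7,2)X 3/3 ok
(7,3)X 3/3 ok
(7,4)X 3/3 ok
(7,5)X 2/3 ok
(7,6)O 2/3 ok
(7,7)O 2/2 ok
All meet the threshold, so the configuration is stable.

Yes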